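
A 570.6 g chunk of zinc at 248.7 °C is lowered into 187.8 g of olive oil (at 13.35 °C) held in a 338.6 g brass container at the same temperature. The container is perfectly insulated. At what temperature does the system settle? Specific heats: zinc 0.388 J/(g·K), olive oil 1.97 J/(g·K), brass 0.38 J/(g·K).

T_f ≈ 85.7 °C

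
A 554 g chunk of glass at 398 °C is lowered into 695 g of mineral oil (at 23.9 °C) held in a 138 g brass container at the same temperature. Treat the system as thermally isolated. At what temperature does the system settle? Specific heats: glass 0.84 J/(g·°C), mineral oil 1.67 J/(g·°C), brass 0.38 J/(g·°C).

T_f ≈ 127.6 °C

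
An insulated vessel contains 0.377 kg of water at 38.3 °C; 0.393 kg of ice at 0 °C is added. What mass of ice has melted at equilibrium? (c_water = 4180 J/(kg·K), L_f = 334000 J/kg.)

m_melted ≈ 0.181 kg

Water can give up m c ΔT = 0.377×4180×38.3 = 60355 J before reaching 0 °C.
Fully melting the ice requires m_ice L_f = 0.393×334000 = 131262 J.
Since 60355 < 131262 J, not all the ice melts; equilibrium is at 0 °C.
m_melt = 60355 / L_f = 0.1807 kg.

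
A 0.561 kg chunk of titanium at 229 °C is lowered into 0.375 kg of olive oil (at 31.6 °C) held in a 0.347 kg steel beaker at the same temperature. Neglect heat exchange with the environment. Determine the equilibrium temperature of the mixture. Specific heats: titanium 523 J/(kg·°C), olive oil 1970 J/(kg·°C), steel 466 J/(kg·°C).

T_f ≈ 80.1 °C

Energy conservation, ΣQ = 0:
0.561×523×(T − 229) + 0.375×1970×(T − 31.6) + 0.347×466×(T − 31.6) = 0
(293.4 + 738.75 + 161.7) T = 293.4×229 + 738.75×31.6 + 161.7×31.6
T ≈ 80.11 °C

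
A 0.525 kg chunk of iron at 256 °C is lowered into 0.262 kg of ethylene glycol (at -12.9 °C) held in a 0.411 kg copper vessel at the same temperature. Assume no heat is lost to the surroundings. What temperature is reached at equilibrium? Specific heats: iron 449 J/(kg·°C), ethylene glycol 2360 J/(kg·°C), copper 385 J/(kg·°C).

Taking heat into each body as positive, Σ m c ΔT = 0:
0.525*449*(T − 256) + 0.262*2360*(T − (-12.9)) + 0.411*385*(T − (-12.9)) = 0
1012.3 T = 50328
T = 50328/1012.3 ≈ 49.72 °C

T_f ≈ 49.7 °C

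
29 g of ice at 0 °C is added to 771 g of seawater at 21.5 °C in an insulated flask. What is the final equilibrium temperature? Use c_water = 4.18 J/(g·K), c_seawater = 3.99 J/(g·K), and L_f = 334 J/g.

T_f ≈ 17.7 °C

Taking heat into each body as positive, Σ m c ΔT = 0:
fusion: m_ice L_f = 29·334 = 9686; warm the meltwater: 121.22 T; seawater cools: 771·3.99·(T − 21.5) = 3076.3(T − 21.5)
3197.5 T = 66140 − 9686 = 56454
T ≈ 17.66 °C (positive, so assuming full melt was valid).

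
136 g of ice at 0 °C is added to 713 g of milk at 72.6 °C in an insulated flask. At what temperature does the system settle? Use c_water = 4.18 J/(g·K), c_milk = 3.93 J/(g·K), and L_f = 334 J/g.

Energy conservation, ΣQ = 0:
fusion: m_ice L_f = 136·334 = 45424; meltwater 0→T: 136·4.18·T = 568.48 T; milk: 2802.1(T − 72.6)
3370.6 T = 203432 − 45424 = 158008
T ≈ 46.88 °C (positive, so assuming full melt was valid).

T_f ≈ 46.9 °C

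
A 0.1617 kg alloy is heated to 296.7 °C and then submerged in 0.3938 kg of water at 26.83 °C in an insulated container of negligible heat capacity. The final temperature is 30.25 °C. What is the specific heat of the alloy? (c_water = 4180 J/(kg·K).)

m_s c (T_s − T_f) = m_water c_water (T_f − T_0):
0.1617·c·(296.7 − 30.25) = 0.3938·4180·(30.25 − 26.83)
43.08 c = 5629.6  ⇒  c ≈ 130.7 J/(kg·K)

c ≈ 131 J/(kg·K)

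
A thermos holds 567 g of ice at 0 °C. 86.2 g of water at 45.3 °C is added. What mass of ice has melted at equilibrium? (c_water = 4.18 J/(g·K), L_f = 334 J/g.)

m_melted ≈ 48.9 g

Heat available from the water dropping to 0 °C: 86.2×4.18×45.3 = 16322 J.
Melting all 567 g of ice would need 567×334 = 189378 J.
16322 J < 189378 J, so only part of the ice melts and the system sits at 0 °C.
m_melted×334 = 16322  ⇒  m_melted ≈ 48.87 g.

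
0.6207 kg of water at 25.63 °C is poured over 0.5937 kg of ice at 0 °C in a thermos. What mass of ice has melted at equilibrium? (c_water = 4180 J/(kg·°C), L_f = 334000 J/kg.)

m_melted ≈ 0.199 kg

Water can give up m c ΔT = 0.6207·4180·25.63 = 66498 J before reaching 0 °C.
Melting all 0.5937 kg of ice would need 0.5937·334000 = 198296 J.
That's not enough to melt it all — equilibrium is at 0 °C with ice remaining.
m_melt = 66498 / L_f = 0.1991 kg.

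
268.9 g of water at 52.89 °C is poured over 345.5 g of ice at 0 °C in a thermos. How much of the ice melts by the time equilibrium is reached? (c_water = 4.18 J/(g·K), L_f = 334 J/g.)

Heat available from the water dropping to 0 °C: 268.9×4.18×52.89 = 59448 J.
To melt every bit of ice: 345.5×334 = 115397 J.
Since 59448 < 115397 J, not all the ice melts; equilibrium is at 0 °C.
m_melted×334 = 59448  ⇒  m_melted ≈ 178 g.

m_melted ≈ 178 g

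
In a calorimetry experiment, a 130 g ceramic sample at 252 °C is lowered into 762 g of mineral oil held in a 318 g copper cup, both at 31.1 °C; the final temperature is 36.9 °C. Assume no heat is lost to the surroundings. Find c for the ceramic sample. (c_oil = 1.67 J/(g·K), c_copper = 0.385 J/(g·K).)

Let T be the final temperature. ΣQ_i = 0:
130·c·(36.9 − 252) + 762·1.67·(36.9 − 31.1) + 318·0.385·(36.9 − 31.1) = 0
-27963 c = -8090.8
c = -8090.8/-27963 ≈ 0.2893 J/(g·K)

c ≈ 0.289 J/(g·K)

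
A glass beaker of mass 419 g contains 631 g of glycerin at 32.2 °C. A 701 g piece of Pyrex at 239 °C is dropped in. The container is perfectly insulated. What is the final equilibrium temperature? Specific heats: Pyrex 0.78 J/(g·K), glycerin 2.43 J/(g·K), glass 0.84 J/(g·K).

Heat gained plus heat lost sum to zero:
701*0.78*(T − 239) + 631*2.43*(T − 32.2) + 419*0.84*(T − 32.2) = 0
546.78(T − 239) + 1533.3(T − 32.2) + 351.96(T − 32.2) = 0
2432.1 T = 191387
T = 191387 / 2432.1 = 78.7 °C

T_f ≈ 78.7 °C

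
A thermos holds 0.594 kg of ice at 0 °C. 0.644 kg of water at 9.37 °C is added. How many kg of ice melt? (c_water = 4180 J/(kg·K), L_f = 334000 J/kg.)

m_melted ≈ 0.0755 kg

Water can give up m c ΔT = 0.644×4180×9.37 = 25223 J before reaching 0 °C.
Melting all 0.594 kg of ice would need 0.594×334000 = 198396 J.
25223 J < 198396 J, so only part of the ice melts and the system sits at 0 °C.
m_melt = 25223 / L_f = 0.07552 kg.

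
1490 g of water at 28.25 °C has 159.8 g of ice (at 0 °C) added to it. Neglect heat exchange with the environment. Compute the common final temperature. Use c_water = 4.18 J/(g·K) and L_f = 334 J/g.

Energy balance with sensible and latent terms:
fusion: m_ice L_f = 159.8×334 = 53373; meltwater 0→T: 159.8×4.18×T = 667.96 T; water cools: 1490×4.18×(T − 28.25) = 6228.2(T − 28.25)
6896.2 T = 175947 − 53373 = 122573
T ≈ 17.77 °C (positive, so assuming full melt was valid).

T_f ≈ 17.8 °C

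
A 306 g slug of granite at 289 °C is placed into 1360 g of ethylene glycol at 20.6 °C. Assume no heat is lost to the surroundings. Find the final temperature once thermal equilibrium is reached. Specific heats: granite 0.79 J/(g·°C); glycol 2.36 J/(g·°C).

Setting the total heat transfer to zero:
306×0.79×(T − 289) + 1360×2.36×(T − 20.6) = 0
3451.3 T = 135981
T ≈ 39.40 °C

T_f ≈ 39.4 °C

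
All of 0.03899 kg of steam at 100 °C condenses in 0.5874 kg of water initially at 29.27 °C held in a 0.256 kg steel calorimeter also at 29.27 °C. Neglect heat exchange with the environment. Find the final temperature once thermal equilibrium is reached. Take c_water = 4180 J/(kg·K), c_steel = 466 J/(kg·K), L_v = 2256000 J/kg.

T_f ≈ 65.6 °C

Conservation of energy gives ΣQ = 0:
latent heat released on condensation: 0.03899×2256000 = 87961; condensed water 100 °C→T: 162.98(T − 100); water warms: 0.5874×4180×(T − 29.27) = 2455.3(T − 29.27); steel cup: 0.256×466×(T − 29.27) = 119.3(T − 29.27)
2737.6 T = 87961 + 16298 + 75359 = 179619
T ≈ 65.61 °C — below 100 °C, confirming all the steam condensed.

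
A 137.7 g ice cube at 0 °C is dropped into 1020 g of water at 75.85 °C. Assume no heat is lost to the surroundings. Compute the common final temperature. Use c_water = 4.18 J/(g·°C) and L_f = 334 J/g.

Heat gained plus heat lost sum to zero:
melt ice: 137.7×334 = 45992; meltwater 0→T: 137.7×4.18×T = 575.59 T; water cools: 1020×4.18×(T − 75.85) = 4263.6(T − 75.85)
4839.2 T = 323394 − 45992 = 277402
T ≈ 57.32 °C (positive, so assuming full melt was valid).

T_f ≈ 57.3 °C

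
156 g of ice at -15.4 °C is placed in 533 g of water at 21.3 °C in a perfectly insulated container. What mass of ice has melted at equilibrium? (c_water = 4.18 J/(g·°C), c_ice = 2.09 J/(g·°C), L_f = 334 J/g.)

Heat available from the water dropping to 0 °C: 533×4.18×21.3 = 47455 J.
Warming the ice to 0 °C takes 156×2.09×15.4 = 5021 J, leaving 42434 J for melting.
Fully melting the ice requires m_ice L_f = 156×334 = 52104 J.
Since 42434 < 52104 J, not all the ice melts; equilibrium is at 0 °C.
m_melt = 42434 / L_f = 127 g.

m_melted ≈ 127 g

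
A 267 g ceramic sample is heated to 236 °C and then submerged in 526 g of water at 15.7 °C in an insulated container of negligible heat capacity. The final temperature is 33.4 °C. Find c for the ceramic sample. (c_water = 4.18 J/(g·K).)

c ≈ 0.719 J/(g·K)

Heat lost by the ceramic sample = heat gained by the water:
267·c·(236 − 33.4) = 526·4.18·(33.4 − 15.7)
54094 c = 38917  ⇒  c ≈ 0.7194 J/(g·K)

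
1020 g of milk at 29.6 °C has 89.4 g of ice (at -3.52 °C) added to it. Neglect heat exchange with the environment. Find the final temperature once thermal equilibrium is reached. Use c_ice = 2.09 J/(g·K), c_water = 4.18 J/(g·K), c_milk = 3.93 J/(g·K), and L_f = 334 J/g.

T_f ≈ 20.1 °C

Energy balance with sensible and latent terms:
warm ice to 0 °C: 89.4·2.09·(0 − (-3.52)) = 657.7
  melt ice: 89.4·334 = 29860
  warm the meltwater: 373.69 T
  milk cools: 1020·3.93·(T − 29.6) = 4008.6(T − 29.6)
4382.3 T = 118655 − 30517 = 88137
T ≈ 20.11 °C. Since T > 0 °C, the all-ice-melts assumption holds.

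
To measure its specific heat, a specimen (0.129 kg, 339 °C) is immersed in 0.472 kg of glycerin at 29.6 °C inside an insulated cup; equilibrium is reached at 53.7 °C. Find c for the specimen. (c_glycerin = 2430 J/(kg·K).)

Heat lost by the specimen = heat gained by the glycerin:
0.129×c×(339 − 53.7) = 0.472×2430×(53.7 − 29.6)
36.8 c = 27642  ⇒  c ≈ 751.1 J/(kg·K)

c ≈ 751 J/(kg·K)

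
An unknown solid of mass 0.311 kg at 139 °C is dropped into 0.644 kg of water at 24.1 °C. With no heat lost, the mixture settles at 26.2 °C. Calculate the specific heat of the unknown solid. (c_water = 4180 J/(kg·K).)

Heat lost by the unknown solid = heat gained by the water:
0.311×c×(139 − 26.2) = 0.644×4180×(26.2 − 24.1)
35.08 c = 5653  ⇒  c ≈ 161.1 J/(kg·K)

c ≈ 161 J/(kg·K)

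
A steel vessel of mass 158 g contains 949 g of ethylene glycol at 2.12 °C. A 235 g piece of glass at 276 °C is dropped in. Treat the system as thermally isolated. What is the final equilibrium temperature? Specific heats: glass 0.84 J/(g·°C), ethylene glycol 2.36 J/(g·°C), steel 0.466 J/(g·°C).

Taking heat into each body as positive, Σ m c ΔT = 0:
235×0.84×(T − 276) + 949×2.36×(T − 2.12) + 158×0.466×(T − 2.12) = 0
2510.7 T = 59387
T = 59387/2510.7 ≈ 23.65 °C

T_f ≈ 23.7 °C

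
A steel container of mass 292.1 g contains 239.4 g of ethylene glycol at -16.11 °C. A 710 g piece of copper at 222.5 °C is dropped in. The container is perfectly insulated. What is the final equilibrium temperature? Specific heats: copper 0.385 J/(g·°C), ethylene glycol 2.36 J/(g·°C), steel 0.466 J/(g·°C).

T_f ≈ 50.8 °C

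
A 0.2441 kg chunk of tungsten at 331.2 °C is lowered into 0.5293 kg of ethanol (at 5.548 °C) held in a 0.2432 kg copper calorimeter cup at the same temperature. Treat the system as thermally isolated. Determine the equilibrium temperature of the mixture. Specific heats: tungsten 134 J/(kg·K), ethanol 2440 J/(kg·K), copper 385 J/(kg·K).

T_f ≈ 13.1 °C

Heat gained plus heat lost sum to zero:
0.2441*134*(T − 331.2) + 0.5293*2440*(T − 5.548) + 0.2432*385*(T − 5.548) = 0
1417.8 T = 18518
T = 18518 / 1417.8 = 13.1 °C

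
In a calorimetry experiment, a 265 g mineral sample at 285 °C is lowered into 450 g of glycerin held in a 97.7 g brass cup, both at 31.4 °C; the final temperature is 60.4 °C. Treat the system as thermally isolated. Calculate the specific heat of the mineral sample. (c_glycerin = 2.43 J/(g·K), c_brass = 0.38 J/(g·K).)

c ≈ 0.551 J/(g·K)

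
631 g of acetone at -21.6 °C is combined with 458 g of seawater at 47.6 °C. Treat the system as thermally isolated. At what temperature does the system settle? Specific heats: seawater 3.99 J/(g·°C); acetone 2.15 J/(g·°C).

T_f ≈ 18.1 °C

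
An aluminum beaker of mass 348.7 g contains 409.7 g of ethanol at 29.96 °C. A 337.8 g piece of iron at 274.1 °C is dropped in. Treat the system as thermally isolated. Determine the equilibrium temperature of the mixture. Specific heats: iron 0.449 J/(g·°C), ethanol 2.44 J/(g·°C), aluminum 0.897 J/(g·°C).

T_f ≈ 55.3 °C

Setting the total heat transfer to zero:
337.8×0.449×(T − 274.1) + 409.7×2.44×(T − 29.96) + 348.7×0.897×(T − 29.96) = 0
1464.1 T = 80894
T = 80894/1464.1 ≈ 55.25 °C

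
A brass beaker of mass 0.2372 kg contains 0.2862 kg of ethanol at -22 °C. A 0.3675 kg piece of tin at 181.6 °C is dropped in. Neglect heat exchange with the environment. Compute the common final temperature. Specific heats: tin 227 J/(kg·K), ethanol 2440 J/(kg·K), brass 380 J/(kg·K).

T_f ≈ -2.5 °C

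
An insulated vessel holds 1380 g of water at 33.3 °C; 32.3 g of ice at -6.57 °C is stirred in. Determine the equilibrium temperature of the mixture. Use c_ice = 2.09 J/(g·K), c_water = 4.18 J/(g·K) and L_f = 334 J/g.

T_f ≈ 30.6 °C

Taking heat into each body as positive, Σ m c ΔT = 0:
warm ice to 0 °C: 32.3×2.09×(0 − (-6.57)) = 443.52; melt ice: 32.3×334 = 10788; meltwater 0→T: 32.3×4.18×T = 135.01 T; water: 5768.4(T − 33.3)
5903.4 T = 192088 − 11232 = 180856
T ≈ 30.64 °C — above 0 °C, consistent with complete melting.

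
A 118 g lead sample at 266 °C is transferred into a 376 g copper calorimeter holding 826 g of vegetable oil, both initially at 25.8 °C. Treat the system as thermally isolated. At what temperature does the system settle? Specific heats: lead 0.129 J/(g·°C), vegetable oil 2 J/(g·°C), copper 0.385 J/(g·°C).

With ΣQ=0 the equilibrium temperature is the m·c-weighted mean:
T_f = (15.22*266 + 1652*25.8 + 144.76*25.8) / (15.22 + 1652 + 144.76)
    = 50405 / 1812 ≈ 27.82 °C

T_f ≈ 27.8 °C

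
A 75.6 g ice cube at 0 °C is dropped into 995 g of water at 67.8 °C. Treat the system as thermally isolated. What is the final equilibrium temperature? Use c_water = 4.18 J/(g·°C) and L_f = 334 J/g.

T_f ≈ 57.4 °C

Setting the total heat transfer to zero:
fusion: m_ice L_f = 75.6·334 = 25250
  warm the meltwater: 316.01 T
  water: 4159.1(T − 67.8)
4475.1 T = 281987 − 25250 = 256737
T ≈ 57.37 °C. Since T > 0 °C, the all-ice-melts assumption holds.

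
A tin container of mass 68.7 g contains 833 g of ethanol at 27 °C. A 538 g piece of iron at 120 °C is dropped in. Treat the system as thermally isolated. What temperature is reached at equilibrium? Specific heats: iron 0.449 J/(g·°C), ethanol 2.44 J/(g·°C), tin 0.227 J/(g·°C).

Let T be the final temperature. ΣQ_i = 0:
538·0.449·(T − 120) + 833·2.44·(T − 27) + 68.7·0.227·(T − 27) = 0
241.56(T − 120) + 2032.5(T − 27) + 15.59(T − 27) = 0
(241.56 + 2032.5 + 15.59) T = 241.56·120 + 2032.5·27 + 15.59·27
T = 84287 / 2289.7 = 36.8 °C

T_f ≈ 36.8 °C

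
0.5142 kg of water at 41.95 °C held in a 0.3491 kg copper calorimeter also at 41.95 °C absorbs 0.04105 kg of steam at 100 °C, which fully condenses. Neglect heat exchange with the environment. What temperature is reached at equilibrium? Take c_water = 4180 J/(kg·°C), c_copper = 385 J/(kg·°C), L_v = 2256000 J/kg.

Setting the total heat transfer to zero:
steam→water at 100 °C releases m L_v = 0.04105·2256000 = 92609; condensed water 100 °C→T: 171.59(T − 100); original water: 2149.4(T − 41.95); cup: 134.4(T − 41.95)
2455.3 T = 92609 + 17159 + 95804 = 205571
T ≈ 83.72 °C, under the boiling point, so the assumption holds.

T_f ≈ 83.7 °C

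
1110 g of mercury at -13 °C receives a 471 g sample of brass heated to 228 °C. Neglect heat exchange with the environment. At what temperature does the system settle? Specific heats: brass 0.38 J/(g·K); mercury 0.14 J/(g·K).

T_f = Σ m_i c_i T_i / Σ m_i c_i:
T_f = (178.98*228 + 155.4*(-13)) / (178.98 + 155.4)
    = 38787 / 334.38 ≈ 116.00 °C

T_f ≈ 116.0 °C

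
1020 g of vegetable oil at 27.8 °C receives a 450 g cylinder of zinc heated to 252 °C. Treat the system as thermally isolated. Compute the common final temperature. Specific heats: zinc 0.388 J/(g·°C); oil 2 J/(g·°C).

Conservation of energy gives ΣQ = 0:
450*0.388*(T − 252) + 1020*2*(T − 27.8) = 0
(174.6 + 2040) T = 174.6*252 + 2040*27.8
T = 100711/2214.6 ≈ 45.48 °C

T_f ≈ 45.5 °C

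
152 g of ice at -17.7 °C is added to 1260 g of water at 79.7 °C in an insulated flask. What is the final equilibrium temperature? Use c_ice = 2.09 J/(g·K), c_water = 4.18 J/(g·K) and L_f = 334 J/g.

T_f ≈ 61.6 °C

Heat gained plus heat lost sum to zero:
ice -17.7→0 °C: 152×2.09×17.7 = 5622.9; melt ice: 152×334 = 50768; meltwater 0→T: 152×4.18×T = 635.36 T; water: 5266.8(T − 79.7)
5902.2 T = 419764 − 56391 = 363373
T ≈ 61.57 °C — above 0 °C, consistent with complete melting.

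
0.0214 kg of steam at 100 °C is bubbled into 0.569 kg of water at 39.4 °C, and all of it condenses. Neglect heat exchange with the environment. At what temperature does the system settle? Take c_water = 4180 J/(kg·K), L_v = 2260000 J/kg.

Conservation of energy gives ΣQ = 0:
condense steam: −0.0214×2260000 = −48364
  condensed water 100 °C→T: 89.45(T − 100)
  original water: 2378.4(T − 39.4)
2467.9 T = 48364 + 8945.2 + 93710 = 151019
T ≈ 61.19 °C — below 100 °C, confirming all the steam condensed.

T_f ≈ 61.2 °C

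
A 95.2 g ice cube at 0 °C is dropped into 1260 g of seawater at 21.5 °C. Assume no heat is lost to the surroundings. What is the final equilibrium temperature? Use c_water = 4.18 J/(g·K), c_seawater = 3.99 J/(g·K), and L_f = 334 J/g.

Setting the total heat transfer to zero:
latent heat to melt: 95.2×334 = 31797
  meltwater 0→T: 95.2×4.18×T = 397.94 T
  seawater cools: 1260×3.99×(T − 21.5) = 5027.4(T − 21.5)
5425.3 T = 108089 − 31797 = 76292
T ≈ 14.06 °C (positive, so assuming full melt was valid).

T_f ≈ 14.1 °C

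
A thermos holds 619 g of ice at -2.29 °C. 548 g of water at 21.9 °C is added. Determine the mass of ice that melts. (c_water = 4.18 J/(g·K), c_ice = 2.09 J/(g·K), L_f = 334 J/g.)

m_melted ≈ 141 g

Cooling the water to 0 °C releases 548×4.18×21.9 = 50165 J.
Warming the ice to 0 °C takes 619×2.09×2.29 = 2962.6 J, leaving 47202 J for melting.
Melting all 619 g of ice would need 619×334 = 206746 J.
Since 47202 < 206746 J, not all the ice melts; equilibrium is at 0 °C.
m_melted×334 = 47202  ⇒  m_melted ≈ 141.3 g.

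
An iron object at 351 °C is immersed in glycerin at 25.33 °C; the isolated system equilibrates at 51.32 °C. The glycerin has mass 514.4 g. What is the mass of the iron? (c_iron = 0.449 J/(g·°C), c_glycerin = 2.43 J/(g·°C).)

m ≈ 241 g

Net heat exchanged in the isolated system is zero:
m×0.449×(51.32 − 351) + 514.4×2.43×(51.32 − 25.33) = 0
-134.56 m = -32487
m = -32487/-134.56 ≈ 241.4 g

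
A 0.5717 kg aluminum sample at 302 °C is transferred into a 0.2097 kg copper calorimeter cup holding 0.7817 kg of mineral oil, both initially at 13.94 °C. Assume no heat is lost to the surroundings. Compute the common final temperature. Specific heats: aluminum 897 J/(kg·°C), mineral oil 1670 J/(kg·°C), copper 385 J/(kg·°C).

T_f ≈ 91.7 °C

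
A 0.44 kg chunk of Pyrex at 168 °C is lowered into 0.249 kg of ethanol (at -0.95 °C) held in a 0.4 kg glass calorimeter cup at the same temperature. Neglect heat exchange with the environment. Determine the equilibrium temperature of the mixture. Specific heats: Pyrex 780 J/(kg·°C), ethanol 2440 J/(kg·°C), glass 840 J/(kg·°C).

T_f ≈ 44.1 °C

Net heat exchanged in the isolated system is zero:
0.44*780*(T − 168) + 0.249*2440*(T − (-0.95)) + 0.4*840*(T − (-0.95)) = 0
343.2(T − 168) + 607.56(T − (-0.95)) + 336(T − (-0.95)) = 0
(343.2 + 607.56 + 336) T = 343.2*168 + 607.56*(-0.95) + 336*(-0.95)
T = 56761/1286.8 ≈ 44.11 °C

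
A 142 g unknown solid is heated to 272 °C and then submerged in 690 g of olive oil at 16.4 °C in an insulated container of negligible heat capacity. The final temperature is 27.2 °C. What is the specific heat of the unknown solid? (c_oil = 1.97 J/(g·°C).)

c ≈ 0.422 J/(g·°C)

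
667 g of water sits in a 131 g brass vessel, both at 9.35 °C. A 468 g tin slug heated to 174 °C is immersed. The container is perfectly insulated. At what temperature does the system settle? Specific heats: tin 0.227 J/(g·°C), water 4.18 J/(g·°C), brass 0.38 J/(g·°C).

Let T be the final temperature. ΣQ_i = 0:
468×0.227×(T − 174) + 667×4.18×(T − 9.35) + 131×0.38×(T − 9.35) = 0
2944.1 T = 45019
T ≈ 15.29 °C

T_f ≈ 15.3 °C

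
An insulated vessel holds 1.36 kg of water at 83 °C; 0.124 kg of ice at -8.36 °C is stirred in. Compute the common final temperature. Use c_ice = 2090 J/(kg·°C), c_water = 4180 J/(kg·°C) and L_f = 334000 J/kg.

Conservation of energy gives ΣQ = 0:
ice -8.36→0 °C: 0.124·2090·8.36 = 2166.6
  latent heat to melt: 0.124·334000 = 41416
  meltwater 0→T: 0.124·4180·T = 518.32 T
  water: 5684.8(T − 83)
6203.1 T = 471838 − 43583 = 428256
T ≈ 69.04 °C. Since T > 0 °C, the all-ice-melts assumption holds.

T_f ≈ 69.0 °C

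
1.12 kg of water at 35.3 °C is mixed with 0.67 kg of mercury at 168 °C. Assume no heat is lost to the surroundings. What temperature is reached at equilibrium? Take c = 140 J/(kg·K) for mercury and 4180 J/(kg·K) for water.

T_f ≈ 37.9 °C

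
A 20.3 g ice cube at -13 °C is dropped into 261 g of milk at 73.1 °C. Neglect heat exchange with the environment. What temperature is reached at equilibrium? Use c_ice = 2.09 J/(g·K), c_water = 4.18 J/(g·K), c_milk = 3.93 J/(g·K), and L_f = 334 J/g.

T_f ≈ 60.9 °C

Energy conservation, ΣQ = 0:
ice -13→0 °C: 20.3×2.09×13 = 551.55
  latent heat to melt: 20.3×334 = 6780.2
  meltwater 0→T: 20.3×4.18×T = 84.85 T
  milk: 1025.7(T − 73.1)
1110.6 T = 74981 − 7331.8 = 67649
T ≈ 60.91 °C (positive, so assuming full melt was valid).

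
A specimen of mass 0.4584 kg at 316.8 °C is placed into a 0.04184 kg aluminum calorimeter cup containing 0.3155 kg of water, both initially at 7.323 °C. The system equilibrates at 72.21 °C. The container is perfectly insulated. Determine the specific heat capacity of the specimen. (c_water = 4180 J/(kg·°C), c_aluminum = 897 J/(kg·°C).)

Net heat exchanged in the isolated system is zero:
0.4584×c×(72.21 − 316.8) + 0.3155×4180×(72.21 − 7.323) + 0.04184×897×(72.21 − 7.323) = 0
-112.12 c = -88008
c = -88008/-112.12 ≈ 784.9 J/(kg·°C)

c ≈ 785 J/(kg·°C)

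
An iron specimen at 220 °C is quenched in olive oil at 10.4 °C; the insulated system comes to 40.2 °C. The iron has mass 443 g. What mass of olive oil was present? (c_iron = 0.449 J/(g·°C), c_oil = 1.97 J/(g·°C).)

m ≈ 609 g

Heat lost by the iron = heat gained by the oil:
443×0.449×(220 − 40.2) = m×1.97×(40.2 − 10.4)
58.71 m = 35763  ⇒  m ≈ 609.2 g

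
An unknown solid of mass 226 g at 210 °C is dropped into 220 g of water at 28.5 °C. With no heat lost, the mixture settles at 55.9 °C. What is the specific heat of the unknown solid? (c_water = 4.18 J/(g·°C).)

Conservation of energy gives ΣQ = 0:
226·c·(55.9 − 210) + 220·4.18·(55.9 − 28.5) = 0
-34827 c = -25197
c = -25197/-34827 ≈ 0.7235 J/(g·°C)

c ≈ 0.723 J/(g·°C)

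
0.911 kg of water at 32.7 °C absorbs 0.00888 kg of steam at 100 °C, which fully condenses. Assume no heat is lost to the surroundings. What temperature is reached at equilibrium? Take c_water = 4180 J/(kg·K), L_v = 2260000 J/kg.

T_f ≈ 38.6 °C

Sum of m c ΔT and latent-heat terms is zero:
steam→water at 100 °C releases m L_v = 0.00888·2260000 = 20069
  condensed water 100 °C→T: 37.12(T − 100)
  original water: 3808(T − 32.7)
3845.1 T = 20069 + 3711.8 + 124521 = 148302
T ≈ 38.57 °C — below 100 °C, confirming all the steam condensed.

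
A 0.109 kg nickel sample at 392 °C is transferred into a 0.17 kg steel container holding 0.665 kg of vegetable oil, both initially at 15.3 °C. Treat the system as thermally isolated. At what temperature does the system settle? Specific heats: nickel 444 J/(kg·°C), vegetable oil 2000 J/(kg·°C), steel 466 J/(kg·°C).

T_f ≈ 27.8 °C

Taking heat into each body as positive, Σ m c ΔT = 0:
0.109*444*(T − 392) + 0.665*2000*(T − 15.3) + 0.17*466*(T − 15.3) = 0
1457.6 T = 40532
T ≈ 27.81 °C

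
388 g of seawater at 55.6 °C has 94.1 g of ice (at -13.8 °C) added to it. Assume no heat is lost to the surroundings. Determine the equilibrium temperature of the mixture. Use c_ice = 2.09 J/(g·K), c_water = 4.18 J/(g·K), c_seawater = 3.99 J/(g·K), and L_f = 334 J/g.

Taking heat into each body as positive, Σ m c ΔT = 0:
ice -13.8→0 °C: 94.1×2.09×13.8 = 2714
  melt ice: 94.1×334 = 31429
  warm the meltwater: 393.34 T
  seawater cools: 388×3.99×(T − 55.6) = 1548.1(T − 55.6)
1941.5 T = 86075 − 34143 = 51932
T ≈ 26.75 °C (positive, so assuming full melt was valid).

T_f ≈ 26.7 °C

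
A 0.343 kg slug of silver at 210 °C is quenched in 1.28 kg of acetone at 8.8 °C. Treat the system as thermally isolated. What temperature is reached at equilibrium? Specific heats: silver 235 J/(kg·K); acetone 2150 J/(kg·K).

T_f ≈ 14.5 °C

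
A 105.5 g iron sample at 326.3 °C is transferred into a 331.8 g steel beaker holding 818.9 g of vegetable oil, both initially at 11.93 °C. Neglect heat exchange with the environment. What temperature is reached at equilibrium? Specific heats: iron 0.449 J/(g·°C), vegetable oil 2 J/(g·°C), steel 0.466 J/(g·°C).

T_f ≈ 20.0 °C

Taking heat into each body as positive, Σ m c ΔT = 0:
105.5*0.449*(T − 326.3) + 818.9*2*(T − 11.93) + 331.8*0.466*(T − 11.93) = 0
1839.8 T = 36840
T = 36840/1839.8 ≈ 20.02 °C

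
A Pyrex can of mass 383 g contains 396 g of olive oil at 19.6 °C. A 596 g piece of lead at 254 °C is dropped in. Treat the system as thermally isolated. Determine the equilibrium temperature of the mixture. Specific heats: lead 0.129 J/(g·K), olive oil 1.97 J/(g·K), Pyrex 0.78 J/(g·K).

Let T be the final temperature. ΣQ_i = 0:
596*0.129*(T − 254) + 396*1.97*(T − 19.6) + 383*0.78*(T − 19.6) = 0
1155.7 T = 40674
T = 40674/1155.7 ≈ 35.19 °C

T_f ≈ 35.2 °C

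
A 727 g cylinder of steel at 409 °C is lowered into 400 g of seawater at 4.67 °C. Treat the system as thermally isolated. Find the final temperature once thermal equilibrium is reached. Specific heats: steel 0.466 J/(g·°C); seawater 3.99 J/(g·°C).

T_f ≈ 75.5 °C

T_f = Σ m_i c_i T_i / Σ m_i c_i:
T_f = (338.78·409 + 1596·4.67) / (338.78 + 1596)
    = 146015 / 1934.8 ≈ 75.47 °C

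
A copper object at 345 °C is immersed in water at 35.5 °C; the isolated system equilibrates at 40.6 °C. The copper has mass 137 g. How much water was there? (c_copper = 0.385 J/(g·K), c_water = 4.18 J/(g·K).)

|Q_copper| = |Q_water|:
137×0.385×(345 − 40.6) = m×4.18×(40.6 − 35.5)
21.32 m = 16056  ⇒  m ≈ 753.1 g

m ≈ 753 g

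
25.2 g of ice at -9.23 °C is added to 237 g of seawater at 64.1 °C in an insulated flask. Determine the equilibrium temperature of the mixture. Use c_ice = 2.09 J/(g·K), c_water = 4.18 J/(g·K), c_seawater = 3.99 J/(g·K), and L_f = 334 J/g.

Net heat exchanged in the isolated system is zero:
ice -9.23→0 °C: 25.2×2.09×9.23 = 486.13
  fusion: m_ice L_f = 25.2×334 = 8416.8
  meltwater 0→T: 25.2×4.18×T = 105.34 T
  seawater cools: 237×3.99×(T − 64.1) = 945.63(T − 64.1)
1051 T = 60615 − 8902.9 = 51712
T ≈ 49.20 °C. Since T > 0 °C, the all-ice-melts assumption holds.

T_f ≈ 49.2 °C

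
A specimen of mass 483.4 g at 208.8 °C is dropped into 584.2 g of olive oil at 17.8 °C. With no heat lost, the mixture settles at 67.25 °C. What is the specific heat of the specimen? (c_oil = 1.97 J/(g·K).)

Heat lost by the specimen = heat gained by the oil:
483.4×c×(208.8 − 67.25) = 584.2×1.97×(67.25 − 17.8)
68425 c = 56911  ⇒  c ≈ 0.8317 J/(g·K)

c ≈ 0.832 J/(g·K)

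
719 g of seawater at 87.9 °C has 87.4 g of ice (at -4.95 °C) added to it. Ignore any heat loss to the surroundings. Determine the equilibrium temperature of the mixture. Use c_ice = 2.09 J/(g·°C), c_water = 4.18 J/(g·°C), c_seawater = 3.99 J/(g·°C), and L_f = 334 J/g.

T_f ≈ 68.7 °C

Let T be the final temperature. ΣQ_i = 0:
ice -4.95→0 °C: 87.4×2.09×4.95 = 904.2; latent heat to melt: 87.4×334 = 29192; meltwater 0→T: 87.4×4.18×T = 365.33 T; seawater: 2868.8(T − 87.9)
3234.1 T = 252168 − 30096 = 222073
T ≈ 68.67 °C (positive, so assuming full melt was valid).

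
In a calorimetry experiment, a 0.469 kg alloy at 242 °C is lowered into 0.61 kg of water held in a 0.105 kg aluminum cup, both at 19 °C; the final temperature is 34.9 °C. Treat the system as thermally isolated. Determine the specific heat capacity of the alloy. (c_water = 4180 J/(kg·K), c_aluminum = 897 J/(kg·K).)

Setting the total heat transfer to zero:
0.469×c×(34.9 − 242) + 0.61×4180×(34.9 − 19) + 0.105×897×(34.9 − 19) = 0
-97.13 c = -42039
c = -42039/-97.13 ≈ 432.8 J/(kg·K)

c ≈ 433 J/(kg·K)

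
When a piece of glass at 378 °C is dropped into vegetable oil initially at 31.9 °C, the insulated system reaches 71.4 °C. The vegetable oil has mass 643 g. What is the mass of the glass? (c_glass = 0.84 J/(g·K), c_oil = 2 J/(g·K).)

m ≈ 197 g

Heat lost by the glass = heat gained by the oil:
m·0.84·(378 − 71.4) = 643·2·(71.4 − 31.9)
257.54 m = 50797  ⇒  m ≈ 197.2 g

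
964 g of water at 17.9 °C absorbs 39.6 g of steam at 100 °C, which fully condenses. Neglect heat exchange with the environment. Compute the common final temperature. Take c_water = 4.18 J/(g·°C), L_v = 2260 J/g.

T_f ≈ 42.5 °C

Heat gained plus heat lost sum to zero:
latent heat released on condensation: 39.6·2260 = 89496; condensate cools 100→T: 39.6·4.18·(T − 100) = 165.53(T − 100); water warms: 964·4.18·(T − 17.9) = 4029.5(T − 17.9)
4195 T = 89496 + 16553 + 72128 = 178177
T ≈ 42.47 °C, under the boiling point, so the assumption holds.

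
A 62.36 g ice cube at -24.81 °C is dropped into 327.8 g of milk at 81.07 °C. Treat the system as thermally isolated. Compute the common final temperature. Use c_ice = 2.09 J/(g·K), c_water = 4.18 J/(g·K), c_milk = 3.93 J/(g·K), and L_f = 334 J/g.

T_f ≈ 51.9 °C

Energy conservation, ΣQ = 0:
warm ice to 0 °C: 62.36·2.09·(0 − (-24.81)) = 3233.5; fusion: m_ice L_f = 62.36·334 = 20828; warm the meltwater: 260.66 T; milk: 1288.3(T − 81.07)
1548.9 T = 104439 − 24062 = 80377
T ≈ 51.89 °C. Since T > 0 °C, the all-ice-melts assumption holds.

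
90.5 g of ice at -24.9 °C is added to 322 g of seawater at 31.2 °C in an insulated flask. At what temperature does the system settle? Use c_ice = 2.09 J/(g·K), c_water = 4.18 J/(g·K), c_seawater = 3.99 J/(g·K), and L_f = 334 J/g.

T_f ≈ 3.1 °C

Net heat exchanged in the isolated system is zero:
ice -24.9→0 °C: 90.5×2.09×24.9 = 4709.7
  latent heat to melt: 90.5×334 = 30227
  warm the meltwater: 378.29 T
  seawater: 1284.8(T − 31.2)
1663.1 T = 40085 − 34937 = 5148.4
T ≈ 3.10 °C — above 0 °C, consistent with complete melting.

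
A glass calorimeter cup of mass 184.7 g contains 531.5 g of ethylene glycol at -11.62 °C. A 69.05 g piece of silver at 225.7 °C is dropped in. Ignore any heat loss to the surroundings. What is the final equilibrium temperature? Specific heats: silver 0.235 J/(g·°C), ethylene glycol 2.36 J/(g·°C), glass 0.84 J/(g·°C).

T_f ≈ -8.9 °C

Net heat exchanged in the isolated system is zero:
69.05·0.235·(T − 225.7) + 531.5·2.36·(T − (-11.62)) + 184.7·0.84·(T − (-11.62)) = 0
(16.23 + 1254.3 + 155.15) T = 16.23·225.7 + 1254.3·(-11.62) + 155.15·(-11.62)
T = -12716 / 1425.7 = -8.92 °C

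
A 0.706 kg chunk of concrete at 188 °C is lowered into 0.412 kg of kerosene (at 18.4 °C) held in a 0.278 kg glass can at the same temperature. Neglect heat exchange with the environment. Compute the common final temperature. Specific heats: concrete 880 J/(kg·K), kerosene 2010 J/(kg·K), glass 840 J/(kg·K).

T_f ≈ 81.0 °C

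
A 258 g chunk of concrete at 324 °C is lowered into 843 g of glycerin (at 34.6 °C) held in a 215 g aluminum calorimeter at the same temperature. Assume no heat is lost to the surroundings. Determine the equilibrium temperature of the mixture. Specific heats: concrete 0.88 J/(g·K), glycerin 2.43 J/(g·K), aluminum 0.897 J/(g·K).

T_f ≈ 61.2 °C

Net heat exchanged in the isolated system is zero:
258×0.88×(T − 324) + 843×2.43×(T − 34.6) + 215×0.897×(T − 34.6) = 0
227.04(T − 324) + 2048.5(T − 34.6) + 192.86(T − 34.6) = 0
(227.04 + 2048.5 + 192.86) T = 227.04×324 + 2048.5×34.6 + 192.86×34.6
T = 151111/2468.4 ≈ 61.22 °C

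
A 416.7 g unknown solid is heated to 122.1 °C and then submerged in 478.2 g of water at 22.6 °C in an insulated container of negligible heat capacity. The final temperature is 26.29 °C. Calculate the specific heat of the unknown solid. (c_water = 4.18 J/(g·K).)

Conservation of energy gives ΣQ = 0:
416.7·c·(26.29 − 122.1) + 478.2·4.18·(26.29 − 22.6) = 0
-39924 c = -7375.9
c = -7375.9/-39924 ≈ 0.1847 J/(g·K)

c ≈ 0.185 J/(g·K)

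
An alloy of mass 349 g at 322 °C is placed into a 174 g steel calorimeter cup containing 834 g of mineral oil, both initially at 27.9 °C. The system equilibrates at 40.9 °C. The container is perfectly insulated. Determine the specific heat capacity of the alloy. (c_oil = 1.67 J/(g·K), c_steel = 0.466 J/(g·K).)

Conservation of energy gives ΣQ = 0:
349×c×(40.9 − 322) + 834×1.67×(40.9 − 27.9) + 174×0.466×(40.9 − 27.9) = 0
-98104 c = -19160
c = -19160/-98104 ≈ 0.1953 J/(g·K)

c ≈ 0.195 J/(g·K)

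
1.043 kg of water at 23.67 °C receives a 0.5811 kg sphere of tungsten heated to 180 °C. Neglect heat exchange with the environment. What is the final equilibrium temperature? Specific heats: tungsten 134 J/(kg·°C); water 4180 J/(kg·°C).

Energy conservation, ΣQ = 0:
0.5811*134*(T − 180) + 1.043*4180*(T − 23.67) = 0
77.87(T − 180) + 4359.7(T − 23.67) = 0
(77.87 + 4359.7) T = 77.87*180 + 4359.7*23.67
T = 117211/4437.6 ≈ 26.41 °C

T_f ≈ 26.4 °C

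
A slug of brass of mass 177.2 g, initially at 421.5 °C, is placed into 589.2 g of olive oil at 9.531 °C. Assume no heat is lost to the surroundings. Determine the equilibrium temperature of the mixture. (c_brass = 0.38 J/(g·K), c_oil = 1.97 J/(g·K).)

T_f ≈ 32.1 °C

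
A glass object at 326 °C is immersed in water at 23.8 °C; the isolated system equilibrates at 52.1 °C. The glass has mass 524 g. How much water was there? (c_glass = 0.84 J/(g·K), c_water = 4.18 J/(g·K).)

m ≈ 1020 g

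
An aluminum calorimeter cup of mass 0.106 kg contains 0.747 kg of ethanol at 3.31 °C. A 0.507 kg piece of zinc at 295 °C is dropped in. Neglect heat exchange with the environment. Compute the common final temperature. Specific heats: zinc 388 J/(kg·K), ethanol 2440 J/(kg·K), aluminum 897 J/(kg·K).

T_f ≈ 30.4 °C

Conservation of energy gives ΣQ = 0:
0.507·388·(T − 295) + 0.747·2440·(T − 3.31) + 0.106·897·(T − 3.31) = 0
196.72(T − 295) + 1822.7(T − 3.31) + 95.08(T − 3.31) = 0
2114.5 T = 64379
T ≈ 30.45 °C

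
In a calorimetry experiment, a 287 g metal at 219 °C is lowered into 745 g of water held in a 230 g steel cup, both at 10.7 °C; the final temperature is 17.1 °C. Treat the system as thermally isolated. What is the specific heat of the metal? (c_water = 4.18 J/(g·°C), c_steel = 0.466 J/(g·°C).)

c ≈ 0.356 J/(g·°C)

Heat gained plus heat lost sum to zero:
287·c·(17.1 − 219) + 745·4.18·(17.1 − 10.7) + 230·0.466·(17.1 − 10.7) = 0
-57945 c = -20616
c = -20616/-57945 ≈ 0.3558 J/(g·°C)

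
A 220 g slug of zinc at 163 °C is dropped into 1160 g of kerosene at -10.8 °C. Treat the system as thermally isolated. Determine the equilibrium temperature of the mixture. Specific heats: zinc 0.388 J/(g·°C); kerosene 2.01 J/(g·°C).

T_f ≈ -4.7 °C

Energy conservation, ΣQ = 0:
220·0.388·(T − 163) + 1160·2.01·(T − (-10.8)) = 0
85.36(T − 163) + 2331.6(T − (-10.8)) = 0
(85.36 + 2331.6) T = 85.36·163 + 2331.6·(-10.8)
T = -11268/2417 ≈ -4.66 °C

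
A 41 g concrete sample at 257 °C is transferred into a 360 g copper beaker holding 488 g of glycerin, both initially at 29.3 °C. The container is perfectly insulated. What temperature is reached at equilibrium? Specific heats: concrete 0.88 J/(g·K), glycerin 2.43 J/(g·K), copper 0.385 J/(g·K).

T_f ≈ 35.3 °C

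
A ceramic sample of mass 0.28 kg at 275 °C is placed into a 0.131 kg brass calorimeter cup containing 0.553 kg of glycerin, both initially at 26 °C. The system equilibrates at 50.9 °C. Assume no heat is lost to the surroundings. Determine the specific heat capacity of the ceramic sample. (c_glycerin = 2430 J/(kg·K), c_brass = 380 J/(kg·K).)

c ≈ 553 J/(kg·K)

Conservation of energy gives ΣQ = 0:
0.28×c×(50.9 − 275) + 0.553×2430×(50.9 − 26) + 0.131×380×(50.9 − 26) = 0
-62.75 c = -34700
c = -34700/-62.75 ≈ 553 J/(kg·K)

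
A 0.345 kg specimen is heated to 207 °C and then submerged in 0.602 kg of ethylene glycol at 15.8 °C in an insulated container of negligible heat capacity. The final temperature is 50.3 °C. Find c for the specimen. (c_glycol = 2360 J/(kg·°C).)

c ≈ 907 J/(kg·°C)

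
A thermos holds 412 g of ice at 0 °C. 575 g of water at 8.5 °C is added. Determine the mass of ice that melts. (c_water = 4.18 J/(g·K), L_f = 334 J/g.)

Heat available from the water dropping to 0 °C: 575·4.18·8.5 = 20430 J.
Melting all 412 g of ice would need 412·334 = 137608 J.
20430 J < 137608 J, so only part of the ice melts and the system sits at 0 °C.
m_melted·334 = 20430  ⇒  m_melted ≈ 61.17 g.

m_melted ≈ 61.2 g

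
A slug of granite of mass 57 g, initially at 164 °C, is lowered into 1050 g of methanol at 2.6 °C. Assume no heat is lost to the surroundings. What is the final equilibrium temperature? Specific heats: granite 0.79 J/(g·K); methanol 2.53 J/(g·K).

Taking heat into each body as positive, Σ m c ΔT = 0:
57·0.79·(T − 164) + 1050·2.53·(T − 2.6) = 0
2701.5 T = 14292
T = 14292 / 2701.5 = 5.29 °C

T_f ≈ 5.3 °C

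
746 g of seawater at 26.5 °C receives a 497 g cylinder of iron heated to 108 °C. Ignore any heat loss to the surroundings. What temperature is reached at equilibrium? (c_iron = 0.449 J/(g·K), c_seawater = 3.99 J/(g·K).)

T_f = Σ m_i c_i T_i / Σ m_i c_i:
T_f = (223.15·108 + 2976.5·26.5) / (223.15 + 2976.5)
    = 102979 / 3199.7 ≈ 32.18 °C

T_f ≈ 32.2 °C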